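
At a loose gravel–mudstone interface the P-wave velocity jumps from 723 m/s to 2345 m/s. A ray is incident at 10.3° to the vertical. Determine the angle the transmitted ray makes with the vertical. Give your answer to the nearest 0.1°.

sin θ₁/V₁ = sin θ₂/V₂ ⇒ sin θ₂ = 2345·sin 10.3°/723 = 2345·0.1788/723 = 0.5799.
θ₂ = sin⁻¹(0.5799) = 35.45° (from vertical).

35.4°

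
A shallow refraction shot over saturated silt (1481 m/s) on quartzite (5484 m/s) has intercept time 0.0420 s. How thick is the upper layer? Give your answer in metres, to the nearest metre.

32 m

h = tᵢ·V₁·V₂ / (2·√(V₂²−V₁²)).
√(V₂²−V₁²) = √(5484² − 1481²) = 5280.2 m/s.
h = 0.042 s × 1481 × 5484 / (2 × 5280.2) = 32.30 m.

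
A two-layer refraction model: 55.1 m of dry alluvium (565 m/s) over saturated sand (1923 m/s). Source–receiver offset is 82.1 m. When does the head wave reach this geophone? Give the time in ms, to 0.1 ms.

t = x/V₂ + 2h·√(V₂²−V₁²)/(V₁V₂).
√(V₂²−V₁²) = √(1923²−565²) = 1838.1 m/s; delay term = 2·55.1·1838.1/(565·1923) = 0.18644 s.
t = 82.1/1923 + 0.18644 = 0.22913 s.

229.1 ms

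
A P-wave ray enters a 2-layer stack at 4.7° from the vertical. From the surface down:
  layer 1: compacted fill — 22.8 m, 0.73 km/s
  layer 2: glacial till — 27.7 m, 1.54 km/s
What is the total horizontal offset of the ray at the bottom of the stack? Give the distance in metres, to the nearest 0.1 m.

Apply Snell's law at each interface; in layer i the horizontal offset is hᵢ·tan θᵢ.
Layer 1: θ = 4.70°; offset = 22.8·tan 4.70° = 1.875 m.
Layer 2: sin θ = 1.54·sin 4.7°/0.73 = 0.1729, θ = 9.95°; offset = 27.7·tan 9.95° = 4.861 m.
Summing the layer offsets gives 6.736 m.

6.7 m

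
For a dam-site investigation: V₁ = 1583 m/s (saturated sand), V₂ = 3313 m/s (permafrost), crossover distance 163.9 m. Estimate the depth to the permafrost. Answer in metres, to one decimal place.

h = (x_cross/2)·√((V₂−V₁)/(V₂+V₁)).
(V₂−V₁)/(V₂+V₁) = (3313−1583)/(3313+1583) = 0.3533; √ = 0.5944.
h = (163.9/2)·0.5944 = 48.71 m.

48.7 m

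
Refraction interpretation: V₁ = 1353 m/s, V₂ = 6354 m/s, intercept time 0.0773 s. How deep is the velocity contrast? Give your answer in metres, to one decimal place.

53.5 m

h = tᵢ·V₁·V₂ / (2·√(V₂²−V₁²)).
√(V₂²−V₁²) = √(6354² − 1353²) = 6208.3 m/s.
h = 0.0773 s × 1353 × 6354 / (2 × 6208.3) = 53.52 m.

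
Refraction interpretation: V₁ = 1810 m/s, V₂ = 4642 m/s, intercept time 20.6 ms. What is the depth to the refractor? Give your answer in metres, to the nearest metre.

h = tᵢ·V₁·V₂ / (2·√(V₂²−V₁²)).
√(V₂²−V₁²) = √(4642² − 1810²) = 4274.6 m/s.
h = 0.0206 s × 1810 × 4642 / (2 × 4274.6) = 20.25 m.

20 m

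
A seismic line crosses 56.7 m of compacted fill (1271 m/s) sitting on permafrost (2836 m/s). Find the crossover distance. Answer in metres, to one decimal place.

θ_c = arcsin(1271/2836) = 26.63°, so cos θ_c = 0.8940 and tᵢ = 2h cos θ_c/V₁ = 0.0798 s.
At crossover x/V₁ = x/V₂ + tᵢ ⇒ x = tᵢ/(1/V₁ − 1/V₂) = 0.07976/(7.8678e-04 − 3.5261e-04) = 183.70 m.

183.7 m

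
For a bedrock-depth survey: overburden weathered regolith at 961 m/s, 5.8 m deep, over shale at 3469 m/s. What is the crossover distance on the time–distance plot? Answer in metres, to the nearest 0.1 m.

θ_c = arcsin(961/3469) = 16.08°, so cos θ_c = 0.9609 and tᵢ = 2h cos θ_c/V₁ = 0.0116 s.
At crossover x/V₁ = x/V₂ + tᵢ ⇒ x = tᵢ/(1/V₁ − 1/V₂) = 0.01160/(1.0406e-03 − 2.8827e-04) = 15.42 m.

15.4 m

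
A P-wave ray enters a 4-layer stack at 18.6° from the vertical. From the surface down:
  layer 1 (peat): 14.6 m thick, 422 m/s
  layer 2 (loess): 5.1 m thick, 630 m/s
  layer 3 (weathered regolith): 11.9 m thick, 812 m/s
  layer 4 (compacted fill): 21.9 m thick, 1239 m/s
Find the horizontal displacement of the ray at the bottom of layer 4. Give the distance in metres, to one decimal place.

75.4 m

Apply Snell's law at each interface; in layer i the horizontal offset is hᵢ·tan θᵢ.
Layer 1: θ = 18.60°; offset = 14.6·tan 18.60° = 4.913 m.
Layer 2: sin θ = 630·sin 18.6°/422 = 0.4762, θ = 28.44°; offset = 5.1·tan 28.44° = 2.762 m.
Layer 3: sin θ = 812·sin 18.6°/422 = 0.6137, θ = 37.86°; offset = 11.9·tan 37.86° = 9.251 m.
Layer 4: sin θ = 1239·sin 18.6°/422 = 0.9365, θ = 69.47°; offset = 21.9·tan 69.47° = 58.472 m.
Total horizontal offset = 75.397 m.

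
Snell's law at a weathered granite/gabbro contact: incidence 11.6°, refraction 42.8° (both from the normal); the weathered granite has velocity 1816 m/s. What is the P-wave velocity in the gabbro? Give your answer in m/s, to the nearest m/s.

6136 m/s

Snell's law: sin 11.6°/V₁ = sin 42.8°/V₂.
V₂ = V₁·sin 42.8°/sin 11.6° = 1816 × 3.3790 = 6136.26 m/s.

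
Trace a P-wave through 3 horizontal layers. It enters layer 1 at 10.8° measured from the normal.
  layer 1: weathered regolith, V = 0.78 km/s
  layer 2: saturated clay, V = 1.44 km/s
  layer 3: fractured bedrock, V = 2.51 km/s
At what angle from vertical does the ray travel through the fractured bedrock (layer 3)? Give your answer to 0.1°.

37.1°

Snell's law across each interface conserves sin θ / V, so sin θ_3 = V_3·sin θ₁/V₁.
sin θ_3 = 2.51 × sin 10.8° / 0.78 = 0.6030.
θ_3 = arcsin 0.6030 = 37.08°.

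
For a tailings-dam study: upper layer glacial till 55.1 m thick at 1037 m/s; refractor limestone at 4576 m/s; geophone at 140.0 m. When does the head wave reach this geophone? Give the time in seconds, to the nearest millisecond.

t = x/V₂ + 2h·√(V₂²−V₁²)/(V₁V₂).
√(V₂²−V₁²) = √(4576²−1037²) = 4457.0 m/s; delay term = 2·55.1·4457.0/(1037·4576) = 0.10350 s.
t = 140.0/4576 + 0.10350 = 0.13410 s.

0.134 s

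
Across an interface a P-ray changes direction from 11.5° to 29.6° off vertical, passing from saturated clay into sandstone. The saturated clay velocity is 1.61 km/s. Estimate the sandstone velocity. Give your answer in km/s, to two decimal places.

3.99 km/s

Snell's law: sin 11.5°/V₁ = sin 29.6°/V₂.
V₂ = V₁·sin 29.6°/sin 11.5° = 1.61 × 2.4775 = 3.99 km/s.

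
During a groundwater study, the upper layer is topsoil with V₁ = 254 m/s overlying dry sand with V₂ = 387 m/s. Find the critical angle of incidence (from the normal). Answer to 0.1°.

Critical incidence: sin θ_c = V₁/V₂ = 254/387 = 0.6563.
θ_c = arcsin 0.6563 = 41.02°.

41.0°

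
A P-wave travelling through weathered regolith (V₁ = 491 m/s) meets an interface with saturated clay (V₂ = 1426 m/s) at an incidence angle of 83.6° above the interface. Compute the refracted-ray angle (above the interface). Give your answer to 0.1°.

71.1°

Convert to the normal: θ₁ = 90° − 83.6° = 6.4°.
sin θ₁/V₁ = sin θ₂/V₂ ⇒ sin θ₂ = 1426·sin 6.4°/491 = 1426·0.1115/491 = 0.3237.
θ₂ = arcsin 0.3237 = 18.89° from the normal.
From the interface: 90° − 18.89° = 71.11°.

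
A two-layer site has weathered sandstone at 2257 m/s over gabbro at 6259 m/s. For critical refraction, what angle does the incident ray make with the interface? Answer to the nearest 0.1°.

68.9°

Critical incidence: sin θ_c = V₁/V₂ = 2257/6259 = 0.3606.
θ_c = arcsin 0.3606 = 21.14°.
Measured from the interface: 90° − 21.14° = 68.86°.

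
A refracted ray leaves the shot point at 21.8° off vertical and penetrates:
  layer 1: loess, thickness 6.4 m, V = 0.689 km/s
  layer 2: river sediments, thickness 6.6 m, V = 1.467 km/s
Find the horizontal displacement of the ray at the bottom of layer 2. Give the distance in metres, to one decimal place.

Ray parameter p = sin 21.8° / 0.689 km/s = 5.3900e-01 s/km.
Layer 1: θ = 21.80°; offset = 6.4·tan 21.80° = 2.560 m.
Layer 2: sin θ = p·1.467 = 0.7907 → θ = 52.25°; offset = 6.6·tan 52.25° = 8.524 m.
Summing the layer offsets gives 11.084 m.

11.1 m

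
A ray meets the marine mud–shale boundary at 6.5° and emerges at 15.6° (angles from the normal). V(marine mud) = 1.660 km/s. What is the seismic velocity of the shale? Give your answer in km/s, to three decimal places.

3.943 km/s

Snell's law: sin 6.5°/V₁ = sin 15.6°/V₂.
V₂ = V₁·sin 15.6°/sin 6.5° = 1.660 × 2.3755 = 3.943 km/s.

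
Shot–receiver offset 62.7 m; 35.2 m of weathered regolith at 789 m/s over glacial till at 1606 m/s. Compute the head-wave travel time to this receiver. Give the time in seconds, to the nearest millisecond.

θ_c = arcsin(V₁/V₂) = arcsin(789/1606) = 29.42°, cos θ_c = 0.8710.
Intercept time tᵢ = 2h cos θ_c / V₁ = 2·35.2·0.8710/789 = 0.07772 s.
t = x/V₂ + tᵢ = 62.7/1606 + 0.07772 = 0.11676 s.

0.117 s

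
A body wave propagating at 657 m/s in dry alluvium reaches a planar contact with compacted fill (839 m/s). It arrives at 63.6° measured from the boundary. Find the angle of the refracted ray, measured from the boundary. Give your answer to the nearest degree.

55°

Convert to the normal: θ₁ = 90° − 63.6° = 26.4°.
Snell's law: sin θ₂ = (V₂/V₁)·sin θ₁ = (839/657)·sin 26.4° = 0.5678.
θ₂ = sin⁻¹(0.5678) = 34.60° (from vertical).
From the interface: 90° − 34.60° = 55.40°.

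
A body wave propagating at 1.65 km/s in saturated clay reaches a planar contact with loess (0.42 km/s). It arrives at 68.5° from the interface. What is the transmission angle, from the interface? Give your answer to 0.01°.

84.65°

Convert to the normal: θ₁ = 90° − 68.5° = 21.5°.
sin θ₁/V₁ = sin θ₂/V₂ ⇒ sin θ₂ = 0.42·sin 21.5°/1.65 = 0.42·0.3665/1.65 = 0.0933.
θ₂ = sin⁻¹(0.0933) = 5.35° (from vertical).
From the interface: 90° − 5.35° = 84.65°.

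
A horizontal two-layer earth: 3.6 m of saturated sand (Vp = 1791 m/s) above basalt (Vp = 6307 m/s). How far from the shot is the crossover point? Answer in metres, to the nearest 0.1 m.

9.6 m

θ_c = arcsin(1791/6307) = 16.50°, so cos θ_c = 0.9588 and tᵢ = 2h cos θ_c/V₁ = 0.0039 s.
At crossover x/V₁ = x/V₂ + tᵢ ⇒ x = tᵢ/(1/V₁ − 1/V₂) = 0.00385/(5.5835e-04 − 1.5855e-04) = 9.64 m.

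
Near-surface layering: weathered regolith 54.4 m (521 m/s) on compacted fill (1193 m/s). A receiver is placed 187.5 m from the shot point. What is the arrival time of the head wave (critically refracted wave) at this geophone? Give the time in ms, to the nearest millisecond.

345 ms

θ_c = arcsin(V₁/V₂) = arcsin(521/1193) = 25.89°, cos θ_c = 0.8996.
Intercept time tᵢ = 2h cos θ_c / V₁ = 2·54.4·0.8996/521 = 0.18786 s.
t = x/V₂ + tᵢ = 187.5/1193 + 0.18786 = 0.34503 s.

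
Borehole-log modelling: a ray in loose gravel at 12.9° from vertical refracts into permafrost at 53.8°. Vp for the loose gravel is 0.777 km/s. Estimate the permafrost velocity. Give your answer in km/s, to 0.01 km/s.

2.81 km/s

Snell's law: sin 12.9°/V₁ = sin 53.8°/V₂.
V₂ = V₁·sin 53.8°/sin 12.9° = 0.777 × 3.6146 = 2.81 km/s.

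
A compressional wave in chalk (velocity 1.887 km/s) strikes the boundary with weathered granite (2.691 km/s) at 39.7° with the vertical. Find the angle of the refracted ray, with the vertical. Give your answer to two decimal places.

sin θ₁/V₁ = sin θ₂/V₂ ⇒ sin θ₂ = 2.691·sin 39.7°/1.887 = 2.691·0.6388/1.887 = 0.9109.
θ₂ = arcsin 0.9109 = 65.63° from the normal.

65.63°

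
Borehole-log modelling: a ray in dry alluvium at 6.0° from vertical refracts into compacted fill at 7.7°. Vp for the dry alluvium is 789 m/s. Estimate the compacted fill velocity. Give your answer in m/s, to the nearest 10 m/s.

1010 m/s

sin 6.0° = 0.1045; sin 7.7° = 0.1340.
V₂ = V₁·(sin θ₂/sin θ₁) = 789·(0.1340/0.1045) = 1011.35 m/s.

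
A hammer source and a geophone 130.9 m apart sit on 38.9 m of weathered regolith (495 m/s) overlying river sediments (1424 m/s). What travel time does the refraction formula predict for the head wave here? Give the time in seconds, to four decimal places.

0.2393 s

θ_c = arcsin(V₁/V₂) = arcsin(495/1424) = 20.34°, cos θ_c = 0.9376.
Intercept time tᵢ = 2h cos θ_c / V₁ = 2·38.9·0.9376/495 = 0.14737 s.
t = x/V₂ + tᵢ = 130.9/1424 + 0.14737 = 0.23929 s.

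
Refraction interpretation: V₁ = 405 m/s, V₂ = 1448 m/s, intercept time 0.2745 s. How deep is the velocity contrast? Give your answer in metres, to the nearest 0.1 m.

h = tᵢ·V₁·V₂ / (2·√(V₂²−V₁²)).
√(V₂²−V₁²) = √(1448² − 405²) = 1390.2 m/s.
h = 0.2745 s × 405 × 1448 / (2 × 1390.2) = 57.90 m.

57.9 m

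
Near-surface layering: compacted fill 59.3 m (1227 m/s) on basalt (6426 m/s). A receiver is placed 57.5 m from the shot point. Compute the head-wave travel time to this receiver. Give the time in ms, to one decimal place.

103.8 ms

t = x/V₂ + 2h·√(V₂²−V₁²)/(V₁V₂).
√(V₂²−V₁²) = √(6426²−1227²) = 6307.8 m/s; delay term = 2·59.3·6307.8/(1227·6426) = 0.09488 s.
t = 57.5/6426 + 0.09488 = 0.10383 s.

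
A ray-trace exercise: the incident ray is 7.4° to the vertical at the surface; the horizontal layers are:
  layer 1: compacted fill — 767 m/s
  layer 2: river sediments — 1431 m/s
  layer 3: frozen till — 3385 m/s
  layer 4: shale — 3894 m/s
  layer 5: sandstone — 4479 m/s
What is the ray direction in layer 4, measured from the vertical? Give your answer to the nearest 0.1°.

40.8°

Ray parameter p = sin 7.4° / 767 = 1.6792e-04 s/m.
sin θ_4 = p·V_4 = 1.6792e-04 × 3894 = 0.6539.
θ_4 = arcsin 0.6539 = 40.84°.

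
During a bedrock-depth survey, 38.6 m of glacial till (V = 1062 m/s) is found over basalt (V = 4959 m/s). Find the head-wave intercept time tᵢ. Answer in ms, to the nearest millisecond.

71 ms

tᵢ = 2h·√(V₂²−V₁²)/(V₁V₂).
√(V₂²−V₁²) = √(4959²−1062²) = 4843.9 m/s.
tᵢ = 2·38.6·4843.9/(1062·4959) = 0.07101 s.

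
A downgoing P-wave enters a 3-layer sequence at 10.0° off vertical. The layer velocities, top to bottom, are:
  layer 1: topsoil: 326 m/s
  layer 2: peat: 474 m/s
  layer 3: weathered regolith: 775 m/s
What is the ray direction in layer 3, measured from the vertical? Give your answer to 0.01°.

24.38°

Snell's law across each interface conserves sin θ / V, so sin θ_3 = V_3·sin θ₁/V₁.
sin θ_3 = 775 × sin 10.0° / 326 = 0.4128.
θ_3 = arcsin 0.4128 = 24.38°.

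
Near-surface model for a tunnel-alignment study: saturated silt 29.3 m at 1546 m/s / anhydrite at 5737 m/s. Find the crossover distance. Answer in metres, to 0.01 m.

θ_c = arcsin(1546/5737) = 15.63°, so cos θ_c = 0.9630 and tᵢ = 2h cos θ_c/V₁ = 0.0365 s.
At crossover x/V₁ = x/V₂ + tᵢ ⇒ x = tᵢ/(1/V₁ − 1/V₂) = 0.03650/(6.4683e-04 − 1.7431e-04) = 77.25 m.

77.25 m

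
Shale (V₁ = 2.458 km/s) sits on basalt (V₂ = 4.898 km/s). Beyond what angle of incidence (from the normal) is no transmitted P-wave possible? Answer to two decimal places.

30.12°

At critical incidence the refracted ray runs along the interface (θ₂ = 90°), so sin θ_c = V₁/V₂.
θ_c = arcsin(2.458/4.898) = arcsin 0.5018 = 30.12°.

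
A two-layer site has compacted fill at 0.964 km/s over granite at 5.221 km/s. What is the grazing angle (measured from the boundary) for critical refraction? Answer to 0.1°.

79.4°

At critical incidence the refracted ray runs along the interface (θ₂ = 90°), so sin θ_c = V₁/V₂.
θ_c = arcsin(0.964/5.221) = arcsin 0.1846 = 10.64°.
Measured from the interface: 90° − 10.64° = 79.36°.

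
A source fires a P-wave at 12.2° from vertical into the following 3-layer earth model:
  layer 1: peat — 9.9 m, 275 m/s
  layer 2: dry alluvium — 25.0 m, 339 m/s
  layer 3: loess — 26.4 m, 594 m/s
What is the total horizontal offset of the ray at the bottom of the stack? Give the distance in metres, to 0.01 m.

22.43 m

Ray parameter p = sin 12.2° / 275 m/s = 7.6845e-04 s/m.
Layer 1: θ = 12.20°; offset = 9.9·tan 12.20° = 2.1405 m.
Layer 2: sin θ = p·339 = 0.2605 → θ = 15.10°; offset = 25.0·tan 15.10° = 6.7456 m.
Layer 3: sin θ = p·594 = 0.4565 → θ = 27.16°; offset = 26.4·tan 27.16° = 13.5439 m.
Σ offsets = 22.4299 m.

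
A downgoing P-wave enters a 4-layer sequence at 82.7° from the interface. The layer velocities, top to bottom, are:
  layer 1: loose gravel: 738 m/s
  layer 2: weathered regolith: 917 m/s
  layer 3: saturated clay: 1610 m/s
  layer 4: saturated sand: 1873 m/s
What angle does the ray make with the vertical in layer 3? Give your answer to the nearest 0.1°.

16.1°

From the normal: θ₁ = 90° − 82.7° = 7.3°.
Snell's law across each interface conserves sin θ / V, so sin θ_3 = V_3·sin θ₁/V₁.
sin θ_3 = 1610 × sin 7.3° / 738 = 0.2772.
θ_3 = 16.09° from the vertical.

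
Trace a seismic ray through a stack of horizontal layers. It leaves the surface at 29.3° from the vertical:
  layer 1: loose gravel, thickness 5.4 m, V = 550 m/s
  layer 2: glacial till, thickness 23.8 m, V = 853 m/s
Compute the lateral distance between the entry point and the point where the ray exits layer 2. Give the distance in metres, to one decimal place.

Apply Snell's law at each interface; in layer i the horizontal offset is hᵢ·tan θᵢ.
Layer 1: θ = 29.30°; offset = 5.4·tan 29.30° = 3.030 m.
Layer 2: sin θ = 853·sin 29.3°/550 = 0.7590, θ = 49.38°; offset = 23.8·tan 49.38° = 27.743 m.
Σ offsets = 30.774 m.

30.8 m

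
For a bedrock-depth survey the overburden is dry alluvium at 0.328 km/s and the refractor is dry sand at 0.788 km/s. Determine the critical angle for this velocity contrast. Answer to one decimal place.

At critical incidence the refracted ray runs along the interface (θ₂ = 90°), so sin θ_c = V₁/V₂.
θ_c = arcsin(0.328/0.788) = arcsin 0.4162 = 24.60°.

24.6°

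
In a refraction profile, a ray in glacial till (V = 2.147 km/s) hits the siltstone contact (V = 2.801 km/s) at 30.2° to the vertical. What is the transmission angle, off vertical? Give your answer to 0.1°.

41.0°

Snell's law: sin θ₂ = (V₂/V₁)·sin θ₁ = (2.801/2.147)·sin 30.2° = 0.6562.
θ₂ = arcsin 0.6562 = 41.01° from the normal.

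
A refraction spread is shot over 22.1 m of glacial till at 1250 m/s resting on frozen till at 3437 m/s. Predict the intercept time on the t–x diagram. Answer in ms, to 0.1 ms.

32.9 ms

tᵢ = 2h·√(V₂²−V₁²)/(V₁V₂).
√(V₂²−V₁²) = √(3437²−1250²) = 3201.6 m/s.
tᵢ = 2·22.1·3201.6/(1250·3437) = 0.03294 s.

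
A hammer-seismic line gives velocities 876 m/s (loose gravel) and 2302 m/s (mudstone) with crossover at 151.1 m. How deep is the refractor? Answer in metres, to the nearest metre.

51 m

h = (x_cross/2)·√((V₂−V₁)/(V₂+V₁)).
(V₂−V₁)/(V₂+V₁) = (2302−876)/(2302+876) = 0.4487; √ = 0.6699.
h = (151.1/2)·0.6699 = 50.61 m.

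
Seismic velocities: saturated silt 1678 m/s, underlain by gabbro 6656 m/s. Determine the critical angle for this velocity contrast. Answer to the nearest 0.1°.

At critical incidence the refracted ray runs along the interface (θ₂ = 90°), so sin θ_c = V₁/V₂.
θ_c = arcsin(1678/6656) = arcsin 0.2521 = 14.60°.

14.6°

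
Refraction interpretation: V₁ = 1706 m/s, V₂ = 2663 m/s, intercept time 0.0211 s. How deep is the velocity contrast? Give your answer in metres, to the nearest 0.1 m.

h = tᵢ·V₁·V₂ / (2·√(V₂²−V₁²)).
√(V₂²−V₁²) = √(2663² − 1706²) = 2044.8 m/s.
h = 0.0211 s × 1706 × 2663 / (2 × 2044.8) = 23.44 m.

23.4 m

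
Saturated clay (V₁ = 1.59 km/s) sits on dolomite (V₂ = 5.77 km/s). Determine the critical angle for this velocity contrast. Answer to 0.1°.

Critical incidence: sin θ_c = V₁/V₂ = 1.59/5.77 = 0.2756.
θ_c = arcsin 0.2756 = 16.00°.

16.0°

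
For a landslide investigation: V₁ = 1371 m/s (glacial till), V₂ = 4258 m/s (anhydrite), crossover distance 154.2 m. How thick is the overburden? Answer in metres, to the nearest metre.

55 m

x_cross = 2h·√((V₂+V₁)/(V₂−V₁)) → h = x_cross / (2·√((V₂+V₁)/(V₂−V₁))).
√((V₂+V₁)/(V₂−V₁)) = √((4258+1371)/(4258−1371)) = 1.3963.
h = 154.2 / (2·1.3963) = 55.22 m.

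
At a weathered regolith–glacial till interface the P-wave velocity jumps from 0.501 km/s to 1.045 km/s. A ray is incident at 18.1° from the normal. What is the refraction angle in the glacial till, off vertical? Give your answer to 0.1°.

Snell's law: sin θ₂ = (V₂/V₁)·sin θ₁ = (1.045/0.501)·sin 18.1° = 0.6480.
θ₂ = arcsin 0.6480 = 40.39° from the normal.

40.4°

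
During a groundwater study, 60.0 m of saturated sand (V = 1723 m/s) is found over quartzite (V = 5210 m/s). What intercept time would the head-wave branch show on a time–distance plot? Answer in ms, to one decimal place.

tᵢ = 2h·√(V₂²−V₁²)/(V₁V₂).
√(V₂²−V₁²) = √(5210²−1723²) = 4916.8 m/s.
tᵢ = 2·60.0·4916.8/(1723·5210) = 0.06573 s.

65.7 ms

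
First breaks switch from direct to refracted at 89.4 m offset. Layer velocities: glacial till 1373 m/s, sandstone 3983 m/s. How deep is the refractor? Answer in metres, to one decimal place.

h = (x_cross/2)·√((V₂−V₁)/(V₂+V₁)).
(V₂−V₁)/(V₂+V₁) = (3983−1373)/(3983+1373) = 0.4873; √ = 0.6981.
h = (89.4/2)·0.6981 = 31.20 m.

31.2 m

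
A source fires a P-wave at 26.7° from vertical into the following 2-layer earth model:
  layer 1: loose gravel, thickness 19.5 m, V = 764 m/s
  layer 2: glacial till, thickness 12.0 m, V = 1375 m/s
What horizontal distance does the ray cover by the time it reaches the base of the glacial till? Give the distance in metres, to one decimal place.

p = sin θ₁/V₁ = sin 26.7°/764 = 5.8811e-04 s/m is conserved through the stack.
Layer 1: θ = 26.70°; offset = 19.5·tan 26.70° = 9.807 m.
Layer 2: sin θ = p·1375 = 0.8087 → θ = 53.96°; offset = 12.0·tan 53.96° = 16.495 m.
Total horizontal offset = 26.303 m.

26.3 m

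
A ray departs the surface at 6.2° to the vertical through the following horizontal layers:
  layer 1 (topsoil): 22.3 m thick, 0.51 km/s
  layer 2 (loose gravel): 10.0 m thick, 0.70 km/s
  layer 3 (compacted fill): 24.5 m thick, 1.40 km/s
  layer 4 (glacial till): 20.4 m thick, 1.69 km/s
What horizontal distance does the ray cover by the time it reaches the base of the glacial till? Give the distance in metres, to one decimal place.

19.3 m

Ray parameter p = sin 6.2° / 0.51 km/s = 2.1176e-01 s/km.
Layer 1: θ = 6.20°; offset = 22.3·tan 6.20° = 2.423 m.
Layer 2: sin θ = p·0.70 = 0.1482 → θ = 8.52°; offset = 10.0·tan 8.52° = 1.499 m.
Layer 3: sin θ = p·1.40 = 0.2965 → θ = 17.25°; offset = 24.5·tan 17.25° = 7.605 m.
Layer 4: sin θ = p·1.69 = 0.3579 → θ = 20.97°; offset = 20.4·tan 20.97° = 7.819 m.
Summing the layer offsets gives 19.345 m.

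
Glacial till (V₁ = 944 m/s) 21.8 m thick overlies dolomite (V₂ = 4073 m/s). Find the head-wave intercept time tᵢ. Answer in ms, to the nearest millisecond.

45 ms

tᵢ = 2h·√(V₂²−V₁²)/(V₁V₂).
√(V₂²−V₁²) = √(4073²−944²) = 3962.1 m/s.
tᵢ = 2·21.8·3962.1/(944·4073) = 0.04493 s.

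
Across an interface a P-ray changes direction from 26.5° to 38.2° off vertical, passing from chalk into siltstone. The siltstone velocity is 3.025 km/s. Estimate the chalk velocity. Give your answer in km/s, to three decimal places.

2.183 km/s

sin 26.5° = 0.4462; sin 38.2° = 0.6184.
V₁ = V₂·(sin θ₁/sin θ₂) = 3.025·(0.4462/0.6184) = 2.183 km/s.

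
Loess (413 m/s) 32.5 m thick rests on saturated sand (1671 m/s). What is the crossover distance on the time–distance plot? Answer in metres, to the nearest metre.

θ_c = arcsin(413/1671) = 14.31°, so cos θ_c = 0.9690 and tᵢ = 2h cos θ_c/V₁ = 0.1525 s.
At crossover x/V₁ = x/V₂ + tᵢ ⇒ x = tᵢ/(1/V₁ − 1/V₂) = 0.15250/(2.4213e-03 − 5.9844e-04) = 83.66 m.

84 m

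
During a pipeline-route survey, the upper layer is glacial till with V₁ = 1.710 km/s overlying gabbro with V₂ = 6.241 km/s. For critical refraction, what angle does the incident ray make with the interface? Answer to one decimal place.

74.1°

Critical incidence: sin θ_c = V₁/V₂ = 1.710/6.241 = 0.2740.
θ_c = arcsin 0.2740 = 15.90°.
Measured from the interface: 90° − 15.90° = 74.10°.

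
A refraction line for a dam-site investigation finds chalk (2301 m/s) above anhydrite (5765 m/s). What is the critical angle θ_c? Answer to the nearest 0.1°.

At critical incidence the refracted ray runs along the interface (θ₂ = 90°), so sin θ_c = V₁/V₂.
θ_c = arcsin(2301/5765) = arcsin 0.3991 = 23.52°.

23.5°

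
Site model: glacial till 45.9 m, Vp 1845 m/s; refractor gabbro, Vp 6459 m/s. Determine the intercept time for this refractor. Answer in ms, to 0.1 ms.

θ_c = arcsin(V₁/V₂) = arcsin(1845/6459) = 16.60°; cos θ_c = 0.9583.
tᵢ = 2h·cos θ_c / V₁ = 2·45.9·0.9583 / 1845 = 0.04768 s.

47.7 ms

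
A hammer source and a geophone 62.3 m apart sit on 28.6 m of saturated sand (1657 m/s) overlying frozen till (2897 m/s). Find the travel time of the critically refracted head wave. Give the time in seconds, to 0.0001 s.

t = x/V₂ + 2h·√(V₂²−V₁²)/(V₁V₂).
√(V₂²−V₁²) = √(2897²−1657²) = 2376.3 m/s; delay term = 2·28.6·2376.3/(1657·2897) = 0.02832 s.
t = 62.3/2897 + 0.02832 = 0.04982 s.

0.0498 s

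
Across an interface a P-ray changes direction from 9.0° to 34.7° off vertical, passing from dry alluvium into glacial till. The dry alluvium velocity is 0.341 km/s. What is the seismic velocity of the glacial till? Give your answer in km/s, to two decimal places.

sin 9.0° = 0.1564; sin 34.7° = 0.5693.
V₂ = V₁·(sin θ₂/sin θ₁) = 0.341·(0.5693/0.1564) = 1.24 km/s.

1.24 km/s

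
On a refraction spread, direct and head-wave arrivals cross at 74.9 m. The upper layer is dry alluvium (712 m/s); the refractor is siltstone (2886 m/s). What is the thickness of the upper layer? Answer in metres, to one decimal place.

h = (x_cross/2)·√((V₂−V₁)/(V₂+V₁)).
(V₂−V₁)/(V₂+V₁) = (2886−712)/(2886+712) = 0.6042; √ = 0.7773.
h = (74.9/2)·0.7773 = 29.11 m.

29.1 m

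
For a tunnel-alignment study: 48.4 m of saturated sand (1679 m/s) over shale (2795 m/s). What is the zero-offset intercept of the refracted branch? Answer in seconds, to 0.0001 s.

θ_c = arcsin(V₁/V₂) = arcsin(1679/2795) = 36.92°; cos θ_c = 0.7995.
tᵢ = 2h·cos θ_c / V₁ = 2·48.4·0.7995 / 1679 = 0.04609 s.

0.0461 s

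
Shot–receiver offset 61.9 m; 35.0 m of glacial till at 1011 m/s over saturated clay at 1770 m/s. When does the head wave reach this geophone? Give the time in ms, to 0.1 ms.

θ_c = arcsin(V₁/V₂) = arcsin(1011/1770) = 34.83°, cos θ_c = 0.8208.
Intercept time tᵢ = 2h cos θ_c / V₁ = 2·35.0·0.8208/1011 = 0.05683 s.
t = x/V₂ + tᵢ = 61.9/1770 + 0.05683 = 0.09180 s.

91.8 ms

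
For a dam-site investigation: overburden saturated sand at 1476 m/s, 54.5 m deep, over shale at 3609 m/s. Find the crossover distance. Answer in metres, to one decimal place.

θ_c = arcsin(1476/3609) = 24.14°, so cos θ_c = 0.9125 and tᵢ = 2h cos θ_c/V₁ = 0.0674 s.
At crossover x/V₁ = x/V₂ + tᵢ ⇒ x = tᵢ/(1/V₁ − 1/V₂) = 0.06739/(6.7751e-04 − 2.7709e-04) = 168.30 m.

168.3 m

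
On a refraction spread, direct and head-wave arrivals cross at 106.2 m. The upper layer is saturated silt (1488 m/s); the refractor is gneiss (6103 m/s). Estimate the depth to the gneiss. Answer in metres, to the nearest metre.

x_cross = 2h·√((V₂+V₁)/(V₂−V₁)) → h = x_cross / (2·√((V₂+V₁)/(V₂−V₁))).
√((V₂+V₁)/(V₂−V₁)) = √((6103+1488)/(6103−1488)) = 1.2825.
h = 106.2 / (2·1.2825) = 41.40 m.

41 m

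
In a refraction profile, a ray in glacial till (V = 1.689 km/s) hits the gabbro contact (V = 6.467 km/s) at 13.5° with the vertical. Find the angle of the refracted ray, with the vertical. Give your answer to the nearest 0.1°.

sin θ₁/V₁ = sin θ₂/V₂ ⇒ sin θ₂ = 6.467·sin 13.5°/1.689 = 6.467·0.2334/1.689 = 0.8938.
θ₂ = arcsin 0.8938 = 63.36° from the normal.

63.4°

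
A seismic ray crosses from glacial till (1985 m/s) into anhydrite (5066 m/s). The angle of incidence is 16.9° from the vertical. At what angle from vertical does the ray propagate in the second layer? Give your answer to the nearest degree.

48°

Snell's law: sin θ₂ = (V₂/V₁)·sin θ₁ = (5066/1985)·sin 16.9° = 0.7419.
θ₂ = sin⁻¹(0.7419) = 47.89° (from vertical).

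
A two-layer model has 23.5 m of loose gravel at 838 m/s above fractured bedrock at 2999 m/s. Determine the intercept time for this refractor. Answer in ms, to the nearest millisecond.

θ_c = arcsin(V₁/V₂) = arcsin(838/2999) = 16.23°; cos θ_c = 0.9602.
tᵢ = 2h·cos θ_c / V₁ = 2·23.5·0.9602 / 838 = 0.05385 s.

54 ms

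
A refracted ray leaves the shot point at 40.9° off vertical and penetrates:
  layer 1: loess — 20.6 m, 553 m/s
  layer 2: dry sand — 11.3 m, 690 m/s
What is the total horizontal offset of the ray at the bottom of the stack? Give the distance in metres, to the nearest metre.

34 m

Ray parameter p = sin 40.9° / 553 m/s = 1.1840e-03 s/m.
Layer 1: θ = 40.90°; offset = 20.6·tan 40.90° = 17.844 m.
Layer 2: sin θ = p·690 = 0.8169 → θ = 54.78°; offset = 11.3·tan 54.78° = 16.007 m.
Summing the layer offsets gives 33.851 m.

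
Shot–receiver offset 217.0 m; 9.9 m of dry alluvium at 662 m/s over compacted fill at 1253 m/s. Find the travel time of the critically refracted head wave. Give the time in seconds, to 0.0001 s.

θ_c = arcsin(V₁/V₂) = arcsin(662/1253) = 31.89°, cos θ_c = 0.8490.
Intercept time tᵢ = 2h cos θ_c / V₁ = 2·9.9·0.8490/662 = 0.02539 s.
t = x/V₂ + tᵢ = 217.0/1253 + 0.02539 = 0.19858 s.

0.1986 s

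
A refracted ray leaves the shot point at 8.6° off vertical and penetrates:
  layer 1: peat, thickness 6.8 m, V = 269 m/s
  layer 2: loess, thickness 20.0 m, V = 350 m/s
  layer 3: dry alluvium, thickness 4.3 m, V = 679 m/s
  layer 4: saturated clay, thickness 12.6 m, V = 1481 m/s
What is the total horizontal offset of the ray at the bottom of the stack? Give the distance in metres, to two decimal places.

Apply Snell's law at each interface; in layer i the horizontal offset is hᵢ·tan θᵢ.
Layer 1: θ = 8.60°; offset = 6.8·tan 8.60° = 1.0284 m.
Layer 2: sin θ = 350·sin 8.6°/269 = 0.1946, θ = 11.22°; offset = 20.0·tan 11.22° = 3.9671 m.
Layer 3: sin θ = 679·sin 8.6°/269 = 0.3775, θ = 22.18°; offset = 4.3·tan 22.18° = 1.7527 m.
Layer 4: sin θ = 1481·sin 8.6°/269 = 0.8233, θ = 55.41°; offset = 12.6·tan 55.41° = 18.2745 m.
Total horizontal offset = 25.0227 m.

25.02 m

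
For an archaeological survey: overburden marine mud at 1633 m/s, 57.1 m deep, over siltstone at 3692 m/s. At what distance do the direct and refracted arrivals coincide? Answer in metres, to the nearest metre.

θ_c = arcsin(1633/3692) = 26.25°, so cos θ_c = 0.8969 and tᵢ = 2h cos θ_c/V₁ = 0.0627 s.
At crossover x/V₁ = x/V₂ + tᵢ ⇒ x = tᵢ/(1/V₁ − 1/V₂) = 0.06272/(6.1237e-04 − 2.7086e-04) = 183.65 m.

184 m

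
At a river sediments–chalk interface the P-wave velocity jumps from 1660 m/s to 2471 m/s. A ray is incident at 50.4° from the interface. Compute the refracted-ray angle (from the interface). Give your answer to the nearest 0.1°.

Angle from the normal: 90° − 50.4° = 39.6°.
Snell's law: sin θ₂ = (V₂/V₁)·sin θ₁ = (2471/1660)·sin 39.6° = 0.9488.
θ₂ = sin⁻¹(0.9488) = 71.59° (from vertical).
From the interface: 90° − 71.59° = 18.41°.

18.4°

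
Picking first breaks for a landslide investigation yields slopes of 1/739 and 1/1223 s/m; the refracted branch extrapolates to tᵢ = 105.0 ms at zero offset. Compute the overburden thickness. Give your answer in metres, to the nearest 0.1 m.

48.7 m

θ_c = arcsin(739/1223) = 37.18°; cos θ_c = 0.7968.
tᵢ = 2h cos θ_c/V₁ ⇒ h = tᵢ·V₁/(2 cos θ_c) = 0.105·739/(2·0.7968) = 48.69 m.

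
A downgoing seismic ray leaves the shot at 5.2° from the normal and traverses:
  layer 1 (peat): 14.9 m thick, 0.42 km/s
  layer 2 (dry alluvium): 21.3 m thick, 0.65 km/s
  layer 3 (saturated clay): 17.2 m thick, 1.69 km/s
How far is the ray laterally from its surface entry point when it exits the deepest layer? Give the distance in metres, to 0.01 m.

Apply Snell's law at each interface; in layer i the horizontal offset is hᵢ·tan θᵢ.
Layer 1: θ = 5.20°; offset = 14.9·tan 5.20° = 1.3560 m.
Layer 2: sin θ = 0.65·sin 5.2°/0.42 = 0.1403, θ = 8.06°; offset = 21.3·tan 8.06° = 3.0175 m.
Layer 3: sin θ = 1.69·sin 5.2°/0.42 = 0.3647, θ = 21.39°; offset = 17.2·tan 21.39° = 6.7366 m.
Summing the layer offsets gives 11.1101 m.

11.11 m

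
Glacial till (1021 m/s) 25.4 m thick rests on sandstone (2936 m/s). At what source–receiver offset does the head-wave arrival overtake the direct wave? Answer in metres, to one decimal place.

x_cross = 2h·√((V₂+V₁)/(V₂−V₁)).
(V₂+V₁)/(V₂−V₁) = (2936+1021)/(2936−1021) = 2.0663; √ = 1.4375.
x_cross = 2·25.4·1.4375 = 73.02 m.

73.0 m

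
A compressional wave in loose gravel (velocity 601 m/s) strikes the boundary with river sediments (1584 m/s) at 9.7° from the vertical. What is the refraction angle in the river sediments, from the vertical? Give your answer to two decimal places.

26.36°

Snell's law: sin θ₂ = (V₂/V₁)·sin θ₁ = (1584/601)·sin 9.7° = 0.4441.
θ₂ = arcsin 0.4441 = 26.36° from the normal.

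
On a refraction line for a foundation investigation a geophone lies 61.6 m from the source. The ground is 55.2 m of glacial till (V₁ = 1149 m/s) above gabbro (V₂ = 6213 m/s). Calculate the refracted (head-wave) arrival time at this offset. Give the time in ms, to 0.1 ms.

θ_c = arcsin(V₁/V₂) = arcsin(1149/6213) = 10.66°, cos θ_c = 0.9828.
Intercept time tᵢ = 2h cos θ_c / V₁ = 2·55.2·0.9828/1149 = 0.09443 s.
t = x/V₂ + tᵢ = 61.6/6213 + 0.09443 = 0.10434 s.

104.3 ms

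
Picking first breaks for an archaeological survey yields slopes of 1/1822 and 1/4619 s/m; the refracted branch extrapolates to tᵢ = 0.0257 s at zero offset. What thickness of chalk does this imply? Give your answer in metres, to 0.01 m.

h = tᵢ·V₁·V₂ / (2·√(V₂²−V₁²)).
√(V₂²−V₁²) = √(4619² − 1822²) = 4244.5 m/s.
h = 0.0257 s × 1822 × 4619 / (2 × 4244.5) = 25.48 m.

25.48 m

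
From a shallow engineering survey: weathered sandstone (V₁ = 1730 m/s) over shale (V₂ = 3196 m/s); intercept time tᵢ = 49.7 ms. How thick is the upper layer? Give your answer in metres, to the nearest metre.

h = tᵢ·V₁·V₂ / (2·√(V₂²−V₁²)).
√(V₂²−V₁²) = √(3196² − 1730²) = 2687.3 m/s.
h = 0.0497 s × 1730 × 3196 / (2 × 2687.3) = 51.13 m.

51 m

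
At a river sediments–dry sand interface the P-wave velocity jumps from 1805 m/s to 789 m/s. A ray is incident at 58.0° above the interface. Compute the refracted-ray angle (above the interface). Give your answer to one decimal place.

Angle from the normal: 90° − 58.0° = 32.0°.
Snell's law: sin θ₂ = (V₂/V₁)·sin θ₁ = (789/1805)·sin 32.0° = 0.2316.
θ₂ = arcsin 0.2316 = 13.39° from the normal.
From the interface: 90° − 13.39° = 76.61°.

76.6°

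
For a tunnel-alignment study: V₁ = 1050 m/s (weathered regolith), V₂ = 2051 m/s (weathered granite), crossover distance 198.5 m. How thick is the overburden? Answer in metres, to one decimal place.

x_cross = 2h·√((V₂+V₁)/(V₂−V₁)) → h = x_cross / (2·√((V₂+V₁)/(V₂−V₁))).
√((V₂+V₁)/(V₂−V₁)) = √((2051+1050)/(2051−1050)) = 1.7601.
h = 198.5 / (2·1.7601) = 56.39 m.

56.4 m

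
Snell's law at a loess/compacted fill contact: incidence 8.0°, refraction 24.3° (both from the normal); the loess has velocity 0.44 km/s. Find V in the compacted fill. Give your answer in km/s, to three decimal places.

1.301 km/s

Snell's law: sin 8.0°/V₁ = sin 24.3°/V₂.
V₂ = V₁·sin 24.3°/sin 8.0° = 0.44 × 2.9569 = 1.301 km/s.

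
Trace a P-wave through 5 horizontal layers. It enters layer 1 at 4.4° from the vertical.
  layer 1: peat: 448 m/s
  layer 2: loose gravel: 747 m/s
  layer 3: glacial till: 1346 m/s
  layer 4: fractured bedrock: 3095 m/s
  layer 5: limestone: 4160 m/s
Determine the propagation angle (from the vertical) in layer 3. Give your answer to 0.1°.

Snell's law across each interface conserves sin θ / V, so sin θ_3 = V_3·sin θ₁/V₁.
sin θ_3 = 1346 × sin 4.4° / 448 = 0.2305.
θ_3 = 13.33° from the vertical.

13.3°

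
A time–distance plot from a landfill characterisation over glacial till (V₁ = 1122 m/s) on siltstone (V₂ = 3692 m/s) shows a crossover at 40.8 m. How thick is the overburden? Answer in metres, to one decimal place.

14.9 m

x_cross = 2h·√((V₂+V₁)/(V₂−V₁)) → h = x_cross / (2·√((V₂+V₁)/(V₂−V₁))).
√((V₂+V₁)/(V₂−V₁)) = √((3692+1122)/(3692−1122)) = 1.3686.
h = 40.8 / (2·1.3686) = 14.91 m.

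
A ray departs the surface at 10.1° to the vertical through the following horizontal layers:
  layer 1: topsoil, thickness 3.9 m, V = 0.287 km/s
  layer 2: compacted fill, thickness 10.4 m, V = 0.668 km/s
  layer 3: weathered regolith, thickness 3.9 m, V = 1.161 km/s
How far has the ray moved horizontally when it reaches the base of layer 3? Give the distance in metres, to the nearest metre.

9 m

Ray parameter p = sin 10.1° / 0.287 km/s = 6.1103e-01 s/km.
Layer 1: θ = 10.10°; offset = 3.9·tan 10.10° = 0.695 m.
Layer 2: sin θ = p·0.668 = 0.4082 → θ = 24.09°; offset = 10.4·tan 24.09° = 4.650 m.
Layer 3: sin θ = p·1.161 = 0.7094 → θ = 45.19°; offset = 3.9·tan 45.19° = 3.926 m.
Σ offsets = 9.270 m.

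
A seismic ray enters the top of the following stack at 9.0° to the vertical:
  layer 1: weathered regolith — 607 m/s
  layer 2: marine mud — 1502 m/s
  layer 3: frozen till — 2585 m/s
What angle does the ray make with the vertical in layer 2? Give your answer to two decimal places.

22.77°

Ray parameter p = sin 9.0° / 607 = 2.5772e-04 s/m.
sin θ_2 = p·V_2 = 2.5772e-04 × 1502 = 0.3871.
θ_2 = arcsin 0.3871 = 22.77°.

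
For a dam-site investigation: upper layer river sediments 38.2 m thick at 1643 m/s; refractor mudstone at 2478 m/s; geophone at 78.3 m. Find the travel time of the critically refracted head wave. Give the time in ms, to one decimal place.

66.4 ms

θ_c = arcsin(V₁/V₂) = arcsin(1643/2478) = 41.53°, cos θ_c = 0.7486.
Intercept time tᵢ = 2h cos θ_c / V₁ = 2·38.2·0.7486/1643 = 0.03481 s.
t = x/V₂ + tᵢ = 78.3/2478 + 0.03481 = 0.06641 s.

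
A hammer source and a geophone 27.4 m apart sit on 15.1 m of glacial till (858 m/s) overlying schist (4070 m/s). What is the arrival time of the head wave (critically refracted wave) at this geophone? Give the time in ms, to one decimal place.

41.1 ms

t = x/V₂ + 2h·√(V₂²−V₁²)/(V₁V₂).
√(V₂²−V₁²) = √(4070²−858²) = 3978.5 m/s; delay term = 2·15.1·3978.5/(858·4070) = 0.03441 s.
t = 27.4/4070 + 0.03441 = 0.04114 s.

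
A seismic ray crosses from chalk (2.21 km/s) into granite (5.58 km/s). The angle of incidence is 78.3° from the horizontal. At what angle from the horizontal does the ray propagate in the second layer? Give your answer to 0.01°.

Angle from the normal: 90° − 78.3° = 11.7°.
sin θ₁/V₁ = sin θ₂/V₂ ⇒ sin θ₂ = 5.58·sin 11.7°/2.21 = 5.58·0.2028/2.21 = 0.5120.
θ₂ = arcsin 0.5120 = 30.80° from the normal.
From the interface: 90° − 30.80° = 59.20°.

59.20°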